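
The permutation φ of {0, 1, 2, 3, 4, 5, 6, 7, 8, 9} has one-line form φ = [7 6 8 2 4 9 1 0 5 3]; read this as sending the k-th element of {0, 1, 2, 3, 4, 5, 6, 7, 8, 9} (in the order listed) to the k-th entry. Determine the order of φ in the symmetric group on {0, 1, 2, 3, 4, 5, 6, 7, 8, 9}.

The disjoint-cycle form of φ has cycle lengths 5, 2, 2, 1.
Since disjoint cycles commute, ord(φ) = lcm(5, 2, 2) = 10.

10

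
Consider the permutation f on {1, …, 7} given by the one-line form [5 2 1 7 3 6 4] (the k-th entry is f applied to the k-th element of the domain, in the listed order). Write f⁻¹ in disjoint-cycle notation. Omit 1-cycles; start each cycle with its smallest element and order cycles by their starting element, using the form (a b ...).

(1 3 5)(4 7)

The cycle decomposition of f is (1 5 3)(4 7).
The inverse reverses every cycle; in canonical form, f⁻¹ = (1 3 5)(4 7).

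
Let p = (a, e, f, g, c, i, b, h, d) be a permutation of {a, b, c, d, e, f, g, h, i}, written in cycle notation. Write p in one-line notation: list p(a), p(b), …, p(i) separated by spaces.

Reading each image from the cycles: a→e, b→h, c→i, d→a, e→f, f→g, g→c, h→d, i→b.
So the one-line form is e h i a f g c d b.

e h i a f g c d b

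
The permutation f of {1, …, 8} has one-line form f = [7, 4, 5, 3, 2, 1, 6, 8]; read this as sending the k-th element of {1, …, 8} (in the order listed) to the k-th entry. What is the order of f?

The disjoint-cycle form of f has cycle lengths 4, 3, 1.
The order is lcm(4, 3) = 12.

12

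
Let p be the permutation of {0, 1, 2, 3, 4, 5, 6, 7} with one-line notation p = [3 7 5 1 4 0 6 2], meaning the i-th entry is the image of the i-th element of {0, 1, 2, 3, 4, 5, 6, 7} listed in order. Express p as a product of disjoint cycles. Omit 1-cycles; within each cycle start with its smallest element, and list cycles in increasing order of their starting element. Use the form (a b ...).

(0 3 1 7 2 5)

Start at 0 and follow images: 0 → 3 → 1 → 7 → 2 → 5 → 0, giving the cycle (0 3 1 7 2 5).
Repeating from the next unused element and collecting all non-trivial cycles gives (0 3 1 7 2 5).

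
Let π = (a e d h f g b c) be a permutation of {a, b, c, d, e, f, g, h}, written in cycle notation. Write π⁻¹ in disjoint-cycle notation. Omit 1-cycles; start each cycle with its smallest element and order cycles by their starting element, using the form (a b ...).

The inverse reverses each cycle.
After reversing and putting each cycle's least element first, π⁻¹ = (a c b g f h d e).

(a c b g f h d e)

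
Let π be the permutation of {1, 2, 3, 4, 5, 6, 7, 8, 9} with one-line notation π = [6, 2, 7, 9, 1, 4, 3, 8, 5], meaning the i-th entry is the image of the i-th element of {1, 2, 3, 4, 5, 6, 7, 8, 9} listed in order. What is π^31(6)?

Tracing 6 → 4 → … returns to 6 after 5 steps, so 6 lies in a 5-cycle (1, 6, 4, 9, 5).
On a 5-cycle, π^5 is the identity, so π^31 = π^1 there (31 ≡ 1 mod 5).
Advancing 1 step from 6: 6 → 4.

4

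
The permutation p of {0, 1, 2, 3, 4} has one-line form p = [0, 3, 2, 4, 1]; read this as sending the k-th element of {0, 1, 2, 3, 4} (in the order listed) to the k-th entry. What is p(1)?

1 is element number 2 of the domain, and entry number 2 of the one-line form is 3, so p(1) = 3.

3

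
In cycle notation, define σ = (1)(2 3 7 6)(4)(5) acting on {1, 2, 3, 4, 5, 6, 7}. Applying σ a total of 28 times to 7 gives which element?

7

7 lies in the 4-cycle (2 3 7 6).
On a 4-cycle, σ^4 is the identity, so σ^28 = σ^0 there (28 ≡ 0 mod 4).
So σ^28(7) = 7.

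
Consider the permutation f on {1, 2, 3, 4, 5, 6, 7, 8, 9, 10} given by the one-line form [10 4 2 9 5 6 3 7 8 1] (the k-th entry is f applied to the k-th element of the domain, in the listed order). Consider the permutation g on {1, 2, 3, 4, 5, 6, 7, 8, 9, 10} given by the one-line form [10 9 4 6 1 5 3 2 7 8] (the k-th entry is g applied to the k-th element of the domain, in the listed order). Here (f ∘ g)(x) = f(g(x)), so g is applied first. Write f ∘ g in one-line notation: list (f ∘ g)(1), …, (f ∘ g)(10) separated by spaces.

Chase each element through g then f: 1 → 10 → 1; 2 → 9 → 8; 3 → 4 → 9; 4 → 6 → 6; 5 → 1 → 10; 6 → 5 → 5; 7 → 3 → 2; 8 → 2 → 4; 9 → 7 → 3; 10 → 8 → 7.
Collecting the images, f ∘ g = [1 8 9 6 10 5 2 4 3 7].

1 8 9 6 10 5 2 4 3 7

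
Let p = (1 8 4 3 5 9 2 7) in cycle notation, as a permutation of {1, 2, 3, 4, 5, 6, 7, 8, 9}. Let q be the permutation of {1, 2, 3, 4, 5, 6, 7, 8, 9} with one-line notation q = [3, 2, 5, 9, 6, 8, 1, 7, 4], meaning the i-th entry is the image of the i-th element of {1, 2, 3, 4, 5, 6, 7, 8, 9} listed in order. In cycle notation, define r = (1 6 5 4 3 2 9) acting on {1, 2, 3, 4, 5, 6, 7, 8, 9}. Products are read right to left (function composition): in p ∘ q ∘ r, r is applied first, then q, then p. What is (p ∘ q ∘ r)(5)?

2

Apply the permutations in order: r(5) = 4, then q(4) = 9, then p(9) = 2. So (p ∘ q ∘ r)(5) = 2.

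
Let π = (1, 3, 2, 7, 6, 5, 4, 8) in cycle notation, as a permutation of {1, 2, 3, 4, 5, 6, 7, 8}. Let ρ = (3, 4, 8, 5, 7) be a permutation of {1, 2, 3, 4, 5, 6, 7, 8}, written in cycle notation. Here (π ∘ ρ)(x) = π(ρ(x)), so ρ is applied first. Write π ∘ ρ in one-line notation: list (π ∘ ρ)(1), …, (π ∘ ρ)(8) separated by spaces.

(π ∘ ρ)(x) = π(ρ(x)). Computing each image: π(ρ(1)) = π(1) = 3, π(ρ(2)) = π(2) = 7, π(ρ(3)) = π(4) = 8, π(ρ(4)) = π(8) = 1, π(ρ(5)) = π(7) = 6, π(ρ(6)) = π(6) = 5, π(ρ(7)) = π(3) = 2, π(ρ(8)) = π(5) = 4.
Hence π ∘ ρ = [3 7 8 1 6 5 2 4].

3 7 8 1 6 5 2 4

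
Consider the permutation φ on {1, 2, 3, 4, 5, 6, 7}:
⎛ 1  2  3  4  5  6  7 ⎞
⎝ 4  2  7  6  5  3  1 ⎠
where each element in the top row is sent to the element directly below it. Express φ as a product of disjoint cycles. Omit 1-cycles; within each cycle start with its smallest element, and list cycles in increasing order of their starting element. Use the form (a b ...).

(1 4 6 3 7)

Iterating φ from 1 gives 1 → 4 → 6 → 3 → 7 → 1; that is the 5-cycle (1 4 6 3 7).
Repeating from the next unused element and collecting all non-trivial cycles gives (1 4 6 3 7).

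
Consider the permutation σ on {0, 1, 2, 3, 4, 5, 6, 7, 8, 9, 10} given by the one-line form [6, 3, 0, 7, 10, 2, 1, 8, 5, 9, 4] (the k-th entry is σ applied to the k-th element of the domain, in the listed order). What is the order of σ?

8

Decomposing into disjoint cycles gives cycle lengths 8, 2, 1.
Since disjoint cycles commute, ord(σ) = lcm(8, 2) = 8.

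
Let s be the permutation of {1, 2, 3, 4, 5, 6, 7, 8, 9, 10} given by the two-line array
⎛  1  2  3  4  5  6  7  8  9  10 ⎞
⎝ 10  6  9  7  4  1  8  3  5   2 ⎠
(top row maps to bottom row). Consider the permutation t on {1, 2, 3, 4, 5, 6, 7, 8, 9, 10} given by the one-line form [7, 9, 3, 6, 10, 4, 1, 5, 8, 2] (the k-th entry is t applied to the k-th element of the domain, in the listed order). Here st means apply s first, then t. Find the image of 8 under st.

s(8) = 3, then t(3) = 3; composing gives (st)(8) = 3.

3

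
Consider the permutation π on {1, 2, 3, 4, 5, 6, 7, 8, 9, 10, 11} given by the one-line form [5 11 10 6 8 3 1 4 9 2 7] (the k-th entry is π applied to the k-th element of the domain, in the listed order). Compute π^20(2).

2

Tracing 2 → 11 → … returns to 2 after 10 steps, so 2 lies in a 10-cycle (1, 5, 8, 4, 6, 3, 10, 2, 11, 7).
Since the cycle has length 10, π^20 acts on it the same as π^0 (20 mod 10 = 0).
So π^20(2) = 2.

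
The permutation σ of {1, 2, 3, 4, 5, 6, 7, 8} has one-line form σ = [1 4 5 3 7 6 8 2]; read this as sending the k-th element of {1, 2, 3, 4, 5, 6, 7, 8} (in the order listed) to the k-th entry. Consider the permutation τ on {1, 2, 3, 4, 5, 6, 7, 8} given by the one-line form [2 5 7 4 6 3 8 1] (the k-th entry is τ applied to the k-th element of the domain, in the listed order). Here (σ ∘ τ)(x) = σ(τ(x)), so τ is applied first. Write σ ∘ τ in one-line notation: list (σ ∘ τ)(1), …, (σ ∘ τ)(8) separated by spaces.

4 7 8 3 6 5 2 1

For each element, apply τ then σ: 1 → 2 → 4; 2 → 5 → 7; 3 → 7 → 8; 4 → 4 → 3; 5 → 6 → 6; 6 → 3 → 5; 7 → 8 → 2; 8 → 1 → 1.
Collecting the images, σ ∘ τ = [4 7 8 3 6 5 2 1].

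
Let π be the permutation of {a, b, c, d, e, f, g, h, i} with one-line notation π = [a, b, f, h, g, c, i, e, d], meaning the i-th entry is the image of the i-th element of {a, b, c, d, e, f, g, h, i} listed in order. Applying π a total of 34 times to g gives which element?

e

Tracing g → i → … returns to g after 5 steps, so g lies in a 5-cycle (d h e g i).
Powers repeat with period 5 on this cycle, and 34 mod 5 = 4, so π^34(g) = π^4(g).
Stepping 4 places around the cycle: g → i → d → h → e.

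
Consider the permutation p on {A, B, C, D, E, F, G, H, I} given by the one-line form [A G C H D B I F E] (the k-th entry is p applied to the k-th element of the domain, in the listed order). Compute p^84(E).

E

Tracing E → D → … returns to E after 7 steps, so E lies in a 7-cycle (B G I E D H F).
Since the cycle has length 7, p^84 acts on it the same as p^0 (84 mod 7 = 0).
So p^84(E) = E.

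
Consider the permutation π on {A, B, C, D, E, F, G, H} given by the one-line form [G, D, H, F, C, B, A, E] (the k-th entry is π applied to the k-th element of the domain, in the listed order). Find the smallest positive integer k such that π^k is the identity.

Decomposing into disjoint cycles gives cycle lengths 3, 3, 2.
Since disjoint cycles commute, ord(π) = lcm(3, 3, 2) = 6.

6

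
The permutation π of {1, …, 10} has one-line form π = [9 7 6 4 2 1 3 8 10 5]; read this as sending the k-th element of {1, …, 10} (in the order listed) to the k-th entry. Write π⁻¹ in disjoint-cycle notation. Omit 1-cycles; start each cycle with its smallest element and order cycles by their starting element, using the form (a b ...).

(1 6 3 7 2 5 10 9)

First write π in disjoint cycles: (1 9 10 5 2 7 3 6).
Reversing each cycle (and rotating so the smallest element leads) gives π⁻¹ = (1 6 3 7 2 5 10 9).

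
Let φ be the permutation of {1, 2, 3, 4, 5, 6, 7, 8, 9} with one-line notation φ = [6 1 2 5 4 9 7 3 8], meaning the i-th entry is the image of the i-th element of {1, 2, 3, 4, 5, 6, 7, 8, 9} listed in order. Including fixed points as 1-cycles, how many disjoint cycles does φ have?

The cycle decomposition is (1, 6, 9, 8, 3, 2)(4, 5)(7), which has 3 cycles (counting 1-cycles).

3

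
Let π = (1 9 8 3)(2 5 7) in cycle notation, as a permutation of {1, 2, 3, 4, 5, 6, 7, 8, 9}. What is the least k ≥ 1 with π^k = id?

12

The disjoint cycles have lengths 4, 3, 1, 1.
Since disjoint cycles commute, ord(π) = lcm(4, 3) = 12.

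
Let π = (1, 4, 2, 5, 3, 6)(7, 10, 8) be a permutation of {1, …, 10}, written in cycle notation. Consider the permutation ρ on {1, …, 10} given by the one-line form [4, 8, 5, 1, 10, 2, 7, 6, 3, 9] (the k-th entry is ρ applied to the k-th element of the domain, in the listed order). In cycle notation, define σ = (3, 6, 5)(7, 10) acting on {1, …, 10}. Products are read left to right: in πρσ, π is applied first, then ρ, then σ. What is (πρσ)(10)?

5

Apply the permutations in order: π(10) = 8, then ρ(8) = 6, then σ(6) = 5. So (πρσ)(10) = 5.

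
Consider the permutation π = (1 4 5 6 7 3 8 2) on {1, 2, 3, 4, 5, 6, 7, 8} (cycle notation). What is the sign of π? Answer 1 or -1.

The cycle lengths are 8.
A cycle of length ℓ contributes ℓ−1 transpositions, so π is a product of 7 transpositions — odd.

-1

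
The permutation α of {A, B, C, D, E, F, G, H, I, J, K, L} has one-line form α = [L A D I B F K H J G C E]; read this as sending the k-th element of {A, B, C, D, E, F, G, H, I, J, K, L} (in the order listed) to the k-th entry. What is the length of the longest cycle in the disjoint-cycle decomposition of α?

Decomposing into disjoint cycles gives (A L E B)(C D I J G K); the longest has length 6.

6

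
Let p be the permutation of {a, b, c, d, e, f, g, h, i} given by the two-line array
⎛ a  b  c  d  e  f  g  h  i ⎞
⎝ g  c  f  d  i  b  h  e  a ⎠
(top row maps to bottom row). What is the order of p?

Decomposing into disjoint cycles gives cycle lengths 5, 3, 1.
Since disjoint cycles commute, ord(p) = lcm(5, 3) = 15.

15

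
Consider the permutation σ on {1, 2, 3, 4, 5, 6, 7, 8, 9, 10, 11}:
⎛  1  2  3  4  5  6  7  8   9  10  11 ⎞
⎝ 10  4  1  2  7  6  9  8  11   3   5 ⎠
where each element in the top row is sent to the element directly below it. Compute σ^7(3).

1

Tracing 3 → 1 → … returns to 3 after 3 steps, so 3 lies in a 3-cycle (1 10 3).
On a 3-cycle, σ^3 is the identity, so σ^7 = σ^1 there (7 ≡ 1 mod 3).
Stepping 1 place around the cycle: 3 → 1.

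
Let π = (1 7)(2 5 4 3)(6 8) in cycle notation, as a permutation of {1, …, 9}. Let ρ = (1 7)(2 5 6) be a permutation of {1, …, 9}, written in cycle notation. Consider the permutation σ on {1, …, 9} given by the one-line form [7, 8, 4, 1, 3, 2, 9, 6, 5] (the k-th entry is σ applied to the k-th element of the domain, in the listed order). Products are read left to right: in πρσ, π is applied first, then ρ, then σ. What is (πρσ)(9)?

5

(πρσ)(9) = σ(ρ(π(9))). π(9) = 9, then ρ(9) = 9, then σ(9) = 5, so the result is 5.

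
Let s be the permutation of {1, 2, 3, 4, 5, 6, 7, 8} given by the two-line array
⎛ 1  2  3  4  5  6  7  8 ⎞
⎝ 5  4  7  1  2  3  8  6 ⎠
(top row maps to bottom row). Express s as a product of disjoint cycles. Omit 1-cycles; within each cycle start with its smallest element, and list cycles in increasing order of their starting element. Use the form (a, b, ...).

(1, 5, 2, 4)(3, 7, 8, 6)

Iterating s from 1 gives 1 → 5 → 2 → 4 → 1; that is the 4-cycle (1, 5, 2, 4).
Continuing from each remaining unvisited element yields (1, 5, 2, 4)(3, 7, 8, 6).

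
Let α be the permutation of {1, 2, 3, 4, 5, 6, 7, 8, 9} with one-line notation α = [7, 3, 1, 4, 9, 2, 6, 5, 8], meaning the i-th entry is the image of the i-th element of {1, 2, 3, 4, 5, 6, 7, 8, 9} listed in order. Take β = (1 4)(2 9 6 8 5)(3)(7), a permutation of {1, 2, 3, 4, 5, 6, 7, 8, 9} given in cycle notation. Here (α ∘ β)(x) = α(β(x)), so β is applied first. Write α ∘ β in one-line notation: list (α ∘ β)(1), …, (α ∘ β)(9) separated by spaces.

4 8 1 7 3 5 6 9 2

Chase each element through β then α: 1 → 4 → 4; 2 → 9 → 8; 3 → 3 → 1; 4 → 1 → 7; 5 → 2 → 3; 6 → 8 → 5; 7 → 7 → 6; 8 → 5 → 9; 9 → 6 → 2.
Collecting the images, α ∘ β = [4 8 1 7 3 5 6 9 2].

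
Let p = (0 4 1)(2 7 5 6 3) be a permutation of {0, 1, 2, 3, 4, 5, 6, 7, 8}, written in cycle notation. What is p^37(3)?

7

3 lies in the 5-cycle (2 7 5 6 3).
Powers repeat with period 5 on this cycle, and 37 mod 5 = 2, so p^37(3) = p^2(3).
Advancing 2 steps from 3: 3 → 2 → 7.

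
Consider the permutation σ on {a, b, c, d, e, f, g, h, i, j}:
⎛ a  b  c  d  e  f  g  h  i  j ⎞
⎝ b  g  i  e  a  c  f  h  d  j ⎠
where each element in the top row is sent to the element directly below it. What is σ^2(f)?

Tracing f → c → … returns to f after 8 steps, so f lies in an 8-cycle (a, b, g, f, c, i, d, e).
Stepping 2 places around the cycle: f → c → i.

i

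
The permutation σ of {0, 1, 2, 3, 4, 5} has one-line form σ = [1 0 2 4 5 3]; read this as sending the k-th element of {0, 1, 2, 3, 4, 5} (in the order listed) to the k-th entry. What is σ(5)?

3

5 is element number 6 of the domain, and entry number 6 of the one-line form is 3, so σ(5) = 3.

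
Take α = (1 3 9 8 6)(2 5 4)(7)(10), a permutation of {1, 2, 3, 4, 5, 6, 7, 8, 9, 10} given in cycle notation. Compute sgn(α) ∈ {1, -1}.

The cycle lengths are 5, 3, 1, 1.
A cycle of length ℓ contributes ℓ−1 transpositions, so α is a product of 4 + 2 = 6 transpositions — even.

1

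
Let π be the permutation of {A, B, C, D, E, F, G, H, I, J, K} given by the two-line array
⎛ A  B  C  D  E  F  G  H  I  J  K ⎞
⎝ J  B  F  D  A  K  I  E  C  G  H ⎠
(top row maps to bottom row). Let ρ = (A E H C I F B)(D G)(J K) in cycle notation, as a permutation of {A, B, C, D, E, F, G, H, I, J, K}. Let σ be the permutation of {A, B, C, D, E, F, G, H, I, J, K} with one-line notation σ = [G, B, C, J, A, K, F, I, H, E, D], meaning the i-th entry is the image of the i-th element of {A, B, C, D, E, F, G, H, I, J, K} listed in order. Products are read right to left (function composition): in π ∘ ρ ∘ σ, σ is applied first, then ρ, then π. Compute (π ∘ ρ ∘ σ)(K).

I

(π ∘ ρ ∘ σ)(K) = π(ρ(σ(K))). σ(K) = D, then ρ(D) = G, then π(G) = I, so the result is I.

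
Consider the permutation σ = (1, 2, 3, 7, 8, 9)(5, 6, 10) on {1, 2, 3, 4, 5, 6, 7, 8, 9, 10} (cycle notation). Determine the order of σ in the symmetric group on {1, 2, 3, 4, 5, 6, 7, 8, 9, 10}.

The cycle type of σ is (6, 3, 1).
The order is lcm(6, 3) = 6.

6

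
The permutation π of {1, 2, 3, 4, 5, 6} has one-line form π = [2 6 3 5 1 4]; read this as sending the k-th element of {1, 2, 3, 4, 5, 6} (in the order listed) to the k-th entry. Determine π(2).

2 is element number 2 of the domain, and entry number 2 of the one-line form is 6, so π(2) = 6.

6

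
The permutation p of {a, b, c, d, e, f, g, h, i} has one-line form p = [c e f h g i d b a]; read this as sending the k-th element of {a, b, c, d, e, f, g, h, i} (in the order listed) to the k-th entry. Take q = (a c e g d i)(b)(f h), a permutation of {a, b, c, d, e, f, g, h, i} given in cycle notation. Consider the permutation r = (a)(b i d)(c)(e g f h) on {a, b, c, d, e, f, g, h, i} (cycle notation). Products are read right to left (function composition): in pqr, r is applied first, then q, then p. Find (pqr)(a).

(pqr)(a) = p(q(r(a))). r(a) = a, then q(a) = c, then p(c) = f, so the result is f.

f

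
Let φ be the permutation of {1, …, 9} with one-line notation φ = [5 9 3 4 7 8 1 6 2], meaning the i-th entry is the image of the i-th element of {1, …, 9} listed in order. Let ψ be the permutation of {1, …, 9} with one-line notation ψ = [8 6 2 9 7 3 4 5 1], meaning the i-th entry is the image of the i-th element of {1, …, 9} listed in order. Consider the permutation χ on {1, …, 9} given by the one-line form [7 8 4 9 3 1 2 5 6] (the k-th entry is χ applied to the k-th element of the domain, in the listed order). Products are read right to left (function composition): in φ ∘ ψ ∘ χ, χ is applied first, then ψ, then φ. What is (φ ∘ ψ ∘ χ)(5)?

(φ ∘ ψ ∘ χ)(5) = φ(ψ(χ(5))). χ(5) = 3, then ψ(3) = 2, then φ(2) = 9, so the result is 9.

9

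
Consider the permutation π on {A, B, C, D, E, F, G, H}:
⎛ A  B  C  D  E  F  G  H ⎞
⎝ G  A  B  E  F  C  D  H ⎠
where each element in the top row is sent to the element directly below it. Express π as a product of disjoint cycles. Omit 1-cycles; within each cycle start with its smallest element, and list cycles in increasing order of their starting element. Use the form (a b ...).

Iterating π from A gives A → G → D → E → F → C → B → A; that is the 7-cycle (A G D E F C B).
Continuing from each remaining unvisited element yields (A G D E F C B).

(A G D E F C B)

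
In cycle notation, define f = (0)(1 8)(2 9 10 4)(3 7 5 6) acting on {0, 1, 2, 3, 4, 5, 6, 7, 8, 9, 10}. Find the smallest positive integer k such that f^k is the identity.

The disjoint cycles have lengths 4, 4, 2, 1.
The order of f is the least common multiple of its cycle lengths: lcm(4, 4, 2) = 4.

4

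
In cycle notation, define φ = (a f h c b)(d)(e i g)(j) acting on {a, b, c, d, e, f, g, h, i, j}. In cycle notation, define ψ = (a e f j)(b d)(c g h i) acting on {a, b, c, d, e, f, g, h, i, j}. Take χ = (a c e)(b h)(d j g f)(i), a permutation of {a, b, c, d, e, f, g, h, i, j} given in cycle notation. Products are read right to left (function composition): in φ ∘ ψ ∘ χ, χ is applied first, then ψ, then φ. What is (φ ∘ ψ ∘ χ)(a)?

e

Apply the permutations in order: χ(a) = c, then ψ(c) = g, then φ(g) = e. So (φ ∘ ψ ∘ χ)(a) = e.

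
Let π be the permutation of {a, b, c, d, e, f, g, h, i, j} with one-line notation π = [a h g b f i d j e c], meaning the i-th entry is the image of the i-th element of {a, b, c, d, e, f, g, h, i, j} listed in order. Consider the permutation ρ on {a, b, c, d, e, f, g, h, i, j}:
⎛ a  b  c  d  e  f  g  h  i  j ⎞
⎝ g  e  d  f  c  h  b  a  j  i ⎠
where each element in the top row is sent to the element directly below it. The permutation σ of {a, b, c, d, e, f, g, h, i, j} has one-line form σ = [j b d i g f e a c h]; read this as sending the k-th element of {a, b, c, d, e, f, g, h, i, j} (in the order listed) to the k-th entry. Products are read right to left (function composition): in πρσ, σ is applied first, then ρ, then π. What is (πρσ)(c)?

i

Chase c: σ(c) = d; ρ(d) = f; π(f) = i. Hence (πρσ)(c) = i.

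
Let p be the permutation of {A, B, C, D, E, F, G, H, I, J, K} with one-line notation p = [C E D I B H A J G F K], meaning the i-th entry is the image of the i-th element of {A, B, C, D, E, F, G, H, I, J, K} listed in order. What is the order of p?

30

Writing p as disjoint cycles, the cycle lengths are 5, 3, 2, 1.
Since disjoint cycles commute, ord(p) = lcm(5, 3, 2) = 30.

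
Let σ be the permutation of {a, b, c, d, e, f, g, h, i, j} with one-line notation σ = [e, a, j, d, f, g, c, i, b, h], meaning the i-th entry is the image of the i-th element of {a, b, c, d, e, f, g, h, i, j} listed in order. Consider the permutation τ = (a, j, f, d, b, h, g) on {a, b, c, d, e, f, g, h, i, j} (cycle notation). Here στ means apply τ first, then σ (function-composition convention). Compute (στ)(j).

g

First apply τ: τ(j) = f, then σ(f) = g. Thus (στ)(j) = g.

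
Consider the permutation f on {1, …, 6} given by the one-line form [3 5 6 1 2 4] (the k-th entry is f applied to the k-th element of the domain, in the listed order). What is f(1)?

3

1 is element number 1 of the domain, and entry number 1 of the one-line form is 3, so f(1) = 3.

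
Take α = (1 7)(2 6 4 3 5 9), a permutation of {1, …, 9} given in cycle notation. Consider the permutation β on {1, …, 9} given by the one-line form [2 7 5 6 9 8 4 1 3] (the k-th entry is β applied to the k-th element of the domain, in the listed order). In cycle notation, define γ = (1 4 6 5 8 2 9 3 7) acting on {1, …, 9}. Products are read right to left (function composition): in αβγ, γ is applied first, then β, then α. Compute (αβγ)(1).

4

Chase 1: γ(1) = 4; β(4) = 6; α(6) = 4. Hence (αβγ)(1) = 4.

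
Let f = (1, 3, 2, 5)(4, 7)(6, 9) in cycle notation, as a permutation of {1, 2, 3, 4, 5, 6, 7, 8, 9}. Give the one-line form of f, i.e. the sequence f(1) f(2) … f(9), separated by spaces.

3 5 2 7 1 9 4 8 6

Each element maps to the next entry in its cycle (wrapping to the front): 1→3, 2→5, 3→2, 4→7, 5→1, 6→9, 7→4, 8→8, 9→6.
So the one-line form is 3 5 2 7 1 9 4 8 6.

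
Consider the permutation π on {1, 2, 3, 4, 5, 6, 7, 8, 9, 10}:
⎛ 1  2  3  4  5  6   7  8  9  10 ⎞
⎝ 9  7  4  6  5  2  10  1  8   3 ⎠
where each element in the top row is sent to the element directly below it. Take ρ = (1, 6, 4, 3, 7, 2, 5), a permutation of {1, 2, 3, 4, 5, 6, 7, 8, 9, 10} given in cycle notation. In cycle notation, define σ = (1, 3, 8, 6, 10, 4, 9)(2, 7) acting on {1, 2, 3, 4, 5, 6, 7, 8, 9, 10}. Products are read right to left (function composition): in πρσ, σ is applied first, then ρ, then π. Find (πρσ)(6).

3

Apply the permutations in order: σ(6) = 10, then ρ(10) = 10, then π(10) = 3. So (πρσ)(6) = 3.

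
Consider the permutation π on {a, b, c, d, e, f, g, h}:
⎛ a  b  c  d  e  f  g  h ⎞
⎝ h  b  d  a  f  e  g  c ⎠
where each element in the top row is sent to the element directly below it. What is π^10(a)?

c

Tracing a → h → … returns to a after 4 steps, so a lies in a 4-cycle (a, h, c, d).
Since the cycle has length 4, π^10 acts on it the same as π^2 (10 mod 4 = 2).
Stepping 2 places around the cycle: a → h → c.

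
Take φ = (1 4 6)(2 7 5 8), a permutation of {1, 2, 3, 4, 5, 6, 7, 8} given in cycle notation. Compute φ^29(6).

4

6 lies in the 3-cycle (1 4 6).
Since the cycle has length 3, φ^29 acts on it the same as φ^2 (29 mod 3 = 2).
Stepping 2 places around the cycle: 6 → 1 → 4.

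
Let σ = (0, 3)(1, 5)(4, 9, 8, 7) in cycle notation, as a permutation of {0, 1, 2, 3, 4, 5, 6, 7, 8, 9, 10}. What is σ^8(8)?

8 lies in the 4-cycle (4, 9, 8, 7).
Powers repeat with period 4 on this cycle, and 8 mod 4 = 0, so σ^8(8) = σ^0(8).
So σ^8(8) = 8.

8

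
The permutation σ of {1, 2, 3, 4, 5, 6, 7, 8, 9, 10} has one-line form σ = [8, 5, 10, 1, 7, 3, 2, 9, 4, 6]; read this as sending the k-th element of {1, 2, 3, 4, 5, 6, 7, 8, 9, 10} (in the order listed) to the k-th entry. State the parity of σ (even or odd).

In disjoint-cycle form the cycle lengths are 4, 3, 3.
A cycle of length ℓ contributes ℓ−1 transpositions, so σ is a product of 3 + 2 + 2 = 7 transpositions — odd.

odd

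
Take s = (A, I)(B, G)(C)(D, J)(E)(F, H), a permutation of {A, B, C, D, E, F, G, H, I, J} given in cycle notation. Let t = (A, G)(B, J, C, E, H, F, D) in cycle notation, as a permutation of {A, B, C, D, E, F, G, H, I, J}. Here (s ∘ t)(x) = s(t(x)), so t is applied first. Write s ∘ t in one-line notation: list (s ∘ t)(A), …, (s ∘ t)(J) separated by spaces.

B D E G F J I H A C

For each element, apply t then s: A → G → B; B → J → D; C → E → E; D → B → G; E → H → F; F → D → J; G → A → I; H → F → H; I → I → A; J → C → C.
So s ∘ t in one-line form is B D E G F J I H A C.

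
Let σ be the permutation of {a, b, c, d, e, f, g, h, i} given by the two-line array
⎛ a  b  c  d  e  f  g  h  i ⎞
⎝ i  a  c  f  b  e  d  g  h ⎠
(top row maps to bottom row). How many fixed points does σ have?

The fixed points (elements with σ(x) = x) are {c}, so there is 1.

1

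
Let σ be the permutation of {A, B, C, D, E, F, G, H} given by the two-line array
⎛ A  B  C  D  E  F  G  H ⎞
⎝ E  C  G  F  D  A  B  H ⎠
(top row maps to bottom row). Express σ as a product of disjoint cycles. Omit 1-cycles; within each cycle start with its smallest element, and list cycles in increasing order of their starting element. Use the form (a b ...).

(A E D F)(B C G)

Start at A and follow images: A → E → D → F → A, giving the cycle (A E D F).
Continuing from each remaining unvisited element yields (A E D F)(B C G).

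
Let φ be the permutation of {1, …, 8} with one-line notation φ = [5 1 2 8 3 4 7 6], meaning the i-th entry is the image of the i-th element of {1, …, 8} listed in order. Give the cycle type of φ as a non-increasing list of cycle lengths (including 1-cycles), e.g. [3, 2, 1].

The disjoint cycles are (1, 5, 3, 2)(4, 8, 6)(7), with lengths 4, 3, 1 in non-increasing order.

[4, 3, 1]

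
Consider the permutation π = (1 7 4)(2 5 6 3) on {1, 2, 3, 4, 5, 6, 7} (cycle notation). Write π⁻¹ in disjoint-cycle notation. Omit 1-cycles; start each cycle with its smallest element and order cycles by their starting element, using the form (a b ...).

The inverse reverses each cycle.
Reversing each cycle of π and rotating so the smallest element leads gives (1 4 7)(2 3 6 5).

(1 4 7)(2 3 6 5)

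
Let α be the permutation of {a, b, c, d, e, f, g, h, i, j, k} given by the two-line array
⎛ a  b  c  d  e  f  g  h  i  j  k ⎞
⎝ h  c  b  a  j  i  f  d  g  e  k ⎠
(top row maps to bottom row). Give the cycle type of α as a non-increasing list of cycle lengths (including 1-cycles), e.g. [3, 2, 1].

The disjoint cycles are (a, h, d)(b, c)(e, j)(f, i, g)(k), with lengths 3, 3, 2, 2, 1 in non-increasing order.

[3, 3, 2, 2, 1]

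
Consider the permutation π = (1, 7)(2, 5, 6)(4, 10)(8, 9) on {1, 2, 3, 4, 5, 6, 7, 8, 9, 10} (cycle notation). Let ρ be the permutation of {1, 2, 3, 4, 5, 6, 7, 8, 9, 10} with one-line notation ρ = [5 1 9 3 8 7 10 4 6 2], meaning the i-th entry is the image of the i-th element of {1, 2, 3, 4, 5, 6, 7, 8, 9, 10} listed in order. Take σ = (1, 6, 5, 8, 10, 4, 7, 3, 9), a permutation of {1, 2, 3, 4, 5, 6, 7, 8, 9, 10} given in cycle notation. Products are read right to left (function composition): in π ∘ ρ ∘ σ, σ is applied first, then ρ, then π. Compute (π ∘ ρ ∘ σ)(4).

(π ∘ ρ ∘ σ)(4) = π(ρ(σ(4))). σ(4) = 7, then ρ(7) = 10, then π(10) = 4, so the result is 4.

4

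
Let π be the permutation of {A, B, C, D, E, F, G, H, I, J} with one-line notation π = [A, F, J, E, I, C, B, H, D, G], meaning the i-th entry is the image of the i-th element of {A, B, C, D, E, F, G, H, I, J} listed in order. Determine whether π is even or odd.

even

In disjoint-cycle form the cycle lengths are 5, 3, 1, 1.
A cycle of length ℓ contributes ℓ−1 transpositions, so π is a product of 4 + 2 = 6 transpositions — even.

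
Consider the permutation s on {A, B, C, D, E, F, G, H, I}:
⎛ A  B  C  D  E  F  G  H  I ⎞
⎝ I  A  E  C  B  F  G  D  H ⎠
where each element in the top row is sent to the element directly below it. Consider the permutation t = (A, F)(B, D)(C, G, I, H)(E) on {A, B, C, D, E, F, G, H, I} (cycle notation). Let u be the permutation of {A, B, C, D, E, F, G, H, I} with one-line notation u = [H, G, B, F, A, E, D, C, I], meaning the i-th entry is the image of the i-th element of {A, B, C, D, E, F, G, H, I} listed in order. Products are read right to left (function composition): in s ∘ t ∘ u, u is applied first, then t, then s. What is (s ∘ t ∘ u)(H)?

(s ∘ t ∘ u)(H) = s(t(u(H))). u(H) = C, then t(C) = G, then s(G) = G, so the result is G.

G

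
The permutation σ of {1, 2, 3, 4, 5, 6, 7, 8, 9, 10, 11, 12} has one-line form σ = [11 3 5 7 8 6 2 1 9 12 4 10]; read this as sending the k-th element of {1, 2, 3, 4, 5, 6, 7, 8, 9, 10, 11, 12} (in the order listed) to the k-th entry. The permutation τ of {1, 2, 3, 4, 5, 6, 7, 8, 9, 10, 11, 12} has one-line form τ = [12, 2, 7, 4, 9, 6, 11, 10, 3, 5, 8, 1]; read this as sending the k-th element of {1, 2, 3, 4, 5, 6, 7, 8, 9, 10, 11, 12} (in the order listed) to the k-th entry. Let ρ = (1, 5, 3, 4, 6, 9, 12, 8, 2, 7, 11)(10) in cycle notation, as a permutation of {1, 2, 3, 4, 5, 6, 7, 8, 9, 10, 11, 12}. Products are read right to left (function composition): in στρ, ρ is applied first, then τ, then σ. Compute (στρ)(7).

1

Apply the permutations in order: ρ(7) = 11, then τ(11) = 8, then σ(8) = 1. So (στρ)(7) = 1.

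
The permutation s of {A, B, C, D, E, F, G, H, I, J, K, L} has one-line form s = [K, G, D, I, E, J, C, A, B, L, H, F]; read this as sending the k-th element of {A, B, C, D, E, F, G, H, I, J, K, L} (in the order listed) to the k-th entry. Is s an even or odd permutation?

even

In disjoint-cycle form the cycle lengths are 5, 3, 3, 1.
A cycle of length ℓ contributes ℓ−1 transpositions, so s is a product of 4 + 2 + 2 = 8 transpositions — even.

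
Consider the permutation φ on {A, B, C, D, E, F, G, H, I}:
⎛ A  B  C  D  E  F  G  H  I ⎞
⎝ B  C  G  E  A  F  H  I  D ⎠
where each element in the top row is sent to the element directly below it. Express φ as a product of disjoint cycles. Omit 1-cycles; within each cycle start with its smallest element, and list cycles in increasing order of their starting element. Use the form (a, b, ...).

(A, B, C, G, H, I, D, E)

From A: A → B → C → G → H → I → D → E → A, closing the cycle (A, B, C, G, H, I, D, E).
Repeating from the next unused element and collecting all non-trivial cycles gives (A, B, C, G, H, I, D, E).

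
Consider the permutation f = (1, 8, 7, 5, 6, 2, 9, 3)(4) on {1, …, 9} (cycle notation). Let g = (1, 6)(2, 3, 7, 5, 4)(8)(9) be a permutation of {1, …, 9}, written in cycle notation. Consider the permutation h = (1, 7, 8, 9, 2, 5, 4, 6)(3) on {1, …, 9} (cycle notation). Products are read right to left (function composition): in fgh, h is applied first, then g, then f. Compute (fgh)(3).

5

Apply the permutations in order: h(3) = 3, then g(3) = 7, then f(7) = 5. So (fgh)(3) = 5.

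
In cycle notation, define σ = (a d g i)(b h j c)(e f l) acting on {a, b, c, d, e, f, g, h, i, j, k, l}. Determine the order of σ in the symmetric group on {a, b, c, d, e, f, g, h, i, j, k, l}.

The disjoint cycles have lengths 4, 4, 3, 1.
The order is lcm(4, 4, 3) = 12.

12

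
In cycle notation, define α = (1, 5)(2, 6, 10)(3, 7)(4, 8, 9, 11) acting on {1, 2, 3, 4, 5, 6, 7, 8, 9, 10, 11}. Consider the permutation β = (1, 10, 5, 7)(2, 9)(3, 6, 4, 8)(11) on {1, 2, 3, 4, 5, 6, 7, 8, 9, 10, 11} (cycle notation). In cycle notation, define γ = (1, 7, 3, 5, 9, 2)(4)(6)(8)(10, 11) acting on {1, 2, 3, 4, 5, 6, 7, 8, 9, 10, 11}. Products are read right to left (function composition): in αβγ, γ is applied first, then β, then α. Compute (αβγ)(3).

Chase 3: γ(3) = 5; β(5) = 7; α(7) = 3. Hence (αβγ)(3) = 3.

3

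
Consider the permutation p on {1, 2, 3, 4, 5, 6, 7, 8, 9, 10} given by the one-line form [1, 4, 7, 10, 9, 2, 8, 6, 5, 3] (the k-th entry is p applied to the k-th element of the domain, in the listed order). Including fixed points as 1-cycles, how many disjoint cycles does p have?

The cycle decomposition is (1)(2 4 10 3 7 8 6)(5 9), which has 3 cycles (counting 1-cycles).

3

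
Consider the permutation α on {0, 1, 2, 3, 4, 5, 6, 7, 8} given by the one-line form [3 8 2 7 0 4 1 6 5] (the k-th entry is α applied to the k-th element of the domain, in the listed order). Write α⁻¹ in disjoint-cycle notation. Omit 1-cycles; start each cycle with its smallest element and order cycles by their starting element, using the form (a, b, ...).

The cycle decomposition of α is (0, 3, 7, 6, 1, 8, 5, 4).
Reversing each cycle (and rotating so the smallest element leads) gives α⁻¹ = (0, 4, 5, 8, 1, 6, 7, 3).

(0, 4, 5, 8, 1, 6, 7, 3)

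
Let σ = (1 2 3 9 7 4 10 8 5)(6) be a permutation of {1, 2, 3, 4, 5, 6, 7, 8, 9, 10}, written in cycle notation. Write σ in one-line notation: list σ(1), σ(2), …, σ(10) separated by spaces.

2 3 9 10 1 6 4 5 7 8

Image by image: 1→2, 2→3, 3→9, 4→10, 5→1, 6→6, 7→4, 8→5, 9→7, 10→8.
Listing these in domain order gives 2 3 9 10 1 6 4 5 7 8.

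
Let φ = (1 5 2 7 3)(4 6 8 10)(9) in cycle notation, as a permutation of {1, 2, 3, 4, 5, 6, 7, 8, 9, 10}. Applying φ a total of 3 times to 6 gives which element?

6 lies in the 4-cycle (4 6 8 10).
Stepping 3 places around the cycle: 6 → 8 → 10 → 4.

4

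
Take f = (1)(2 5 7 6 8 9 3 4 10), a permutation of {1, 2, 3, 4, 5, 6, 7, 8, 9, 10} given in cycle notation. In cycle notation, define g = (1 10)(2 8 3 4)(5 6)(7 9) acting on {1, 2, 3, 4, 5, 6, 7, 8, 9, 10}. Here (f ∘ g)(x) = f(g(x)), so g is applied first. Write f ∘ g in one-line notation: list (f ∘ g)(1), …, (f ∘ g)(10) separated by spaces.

(f ∘ g)(x) = f(g(x)). Computing each image: f(g(1)) = f(10) = 2, f(g(2)) = f(8) = 9, f(g(3)) = f(4) = 10, f(g(4)) = f(2) = 5, f(g(5)) = f(6) = 8, f(g(6)) = f(5) = 7, f(g(7)) = f(9) = 3, f(g(8)) = f(3) = 4, f(g(9)) = f(7) = 6, f(g(10)) = f(1) = 1.
Hence f ∘ g = [2 9 10 5 8 7 3 4 6 1].

2 9 10 5 8 7 3 4 6 1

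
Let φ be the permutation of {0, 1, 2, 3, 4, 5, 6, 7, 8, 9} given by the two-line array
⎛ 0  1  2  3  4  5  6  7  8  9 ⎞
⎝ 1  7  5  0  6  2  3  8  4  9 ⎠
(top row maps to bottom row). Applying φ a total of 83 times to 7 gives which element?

1

Tracing 7 → 8 → … returns to 7 after 7 steps, so 7 lies in a 7-cycle (0, 1, 7, 8, 4, 6, 3).
Powers repeat with period 7 on this cycle, and 83 mod 7 = 6, so φ^83(7) = φ^6(7).
Stepping 6 places around the cycle: 7 → 8 → 4 → 6 → 3 → 0 → 1.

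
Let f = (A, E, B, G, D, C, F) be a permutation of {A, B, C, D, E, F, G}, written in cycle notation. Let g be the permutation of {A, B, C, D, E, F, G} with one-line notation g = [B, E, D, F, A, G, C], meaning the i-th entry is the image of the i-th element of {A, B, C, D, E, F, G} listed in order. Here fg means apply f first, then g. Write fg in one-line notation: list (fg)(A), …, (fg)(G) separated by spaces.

Chase each element through f then g: A → E → A; B → G → C; C → F → G; D → C → D; E → B → E; F → A → B; G → D → F.
Collecting the images, fg = [A C G D E B F].

A C G D E B F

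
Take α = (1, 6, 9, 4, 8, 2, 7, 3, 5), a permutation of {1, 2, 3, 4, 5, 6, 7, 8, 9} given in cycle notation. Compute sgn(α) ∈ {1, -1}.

1

The cycle lengths are 9.
A cycle of length ℓ contributes ℓ−1 transpositions, so α is a product of 8 transpositions — even.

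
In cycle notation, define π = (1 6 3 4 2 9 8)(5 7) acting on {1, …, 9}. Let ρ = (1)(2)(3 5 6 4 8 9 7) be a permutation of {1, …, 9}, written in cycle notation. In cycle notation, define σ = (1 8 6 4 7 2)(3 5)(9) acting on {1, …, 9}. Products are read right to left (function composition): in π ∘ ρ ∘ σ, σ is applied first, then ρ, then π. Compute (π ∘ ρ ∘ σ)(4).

4

Apply the permutations in order: σ(4) = 7, then ρ(7) = 3, then π(3) = 4. So (π ∘ ρ ∘ σ)(4) = 4.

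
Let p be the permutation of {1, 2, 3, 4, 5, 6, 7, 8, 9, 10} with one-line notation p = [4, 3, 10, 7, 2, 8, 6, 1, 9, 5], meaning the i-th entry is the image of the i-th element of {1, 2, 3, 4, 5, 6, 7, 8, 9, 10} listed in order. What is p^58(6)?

4

Tracing 6 → 8 → … returns to 6 after 5 steps, so 6 lies in a 5-cycle (1 4 7 6 8).
Powers repeat with period 5 on this cycle, and 58 mod 5 = 3, so p^58(6) = p^3(6).
Stepping 3 places around the cycle: 6 → 8 → 1 → 4.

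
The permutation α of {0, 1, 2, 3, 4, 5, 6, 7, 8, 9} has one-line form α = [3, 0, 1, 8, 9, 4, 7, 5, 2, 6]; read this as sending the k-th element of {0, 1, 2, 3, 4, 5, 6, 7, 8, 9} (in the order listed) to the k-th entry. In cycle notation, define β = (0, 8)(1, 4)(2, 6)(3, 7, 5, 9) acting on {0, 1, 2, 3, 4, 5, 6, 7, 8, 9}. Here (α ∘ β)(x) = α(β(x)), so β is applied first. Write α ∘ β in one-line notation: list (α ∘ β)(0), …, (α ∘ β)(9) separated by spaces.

2 9 7 5 0 6 1 4 3 8

Chase each element through β then α: 0 → 8 → 2; 1 → 4 → 9; 2 → 6 → 7; 3 → 7 → 5; 4 → 1 → 0; 5 → 9 → 6; 6 → 2 → 1; 7 → 5 → 4; 8 → 0 → 3; 9 → 3 → 8.
Collecting the images, α ∘ β = [2 9 7 5 0 6 1 4 3 8].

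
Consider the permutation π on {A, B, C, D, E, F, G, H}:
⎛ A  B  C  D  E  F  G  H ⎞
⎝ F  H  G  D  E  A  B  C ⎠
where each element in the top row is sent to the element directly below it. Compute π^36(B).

B

Tracing B → H → … returns to B after 4 steps, so B lies in a 4-cycle (B H C G).
Since the cycle has length 4, π^36 acts on it the same as π^0 (36 mod 4 = 0).
So π^36(B) = B.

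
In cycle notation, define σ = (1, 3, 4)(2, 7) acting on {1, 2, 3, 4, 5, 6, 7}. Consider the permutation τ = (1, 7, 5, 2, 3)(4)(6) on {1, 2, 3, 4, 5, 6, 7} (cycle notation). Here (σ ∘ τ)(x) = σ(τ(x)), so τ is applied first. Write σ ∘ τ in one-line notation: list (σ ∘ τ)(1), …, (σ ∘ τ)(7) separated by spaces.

(σ ∘ τ)(x) = σ(τ(x)). Computing each image: σ(τ(1)) = σ(7) = 2, σ(τ(2)) = σ(3) = 4, σ(τ(3)) = σ(1) = 3, σ(τ(4)) = σ(4) = 1, σ(τ(5)) = σ(2) = 7, σ(τ(6)) = σ(6) = 6, σ(τ(7)) = σ(5) = 5.
Hence σ ∘ τ = [2 4 3 1 7 6 5].

2 4 3 1 7 6 5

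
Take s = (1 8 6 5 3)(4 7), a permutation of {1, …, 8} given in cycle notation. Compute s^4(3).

3 lies in the 5-cycle (1 8 6 5 3).
Advancing 4 steps from 3: 3 → 1 → 8 → 6 → 5.

5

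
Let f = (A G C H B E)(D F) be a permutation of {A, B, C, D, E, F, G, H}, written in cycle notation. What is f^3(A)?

H

A lies in the 6-cycle (A G C H B E).
Stepping 3 places around the cycle: A → G → C → H.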